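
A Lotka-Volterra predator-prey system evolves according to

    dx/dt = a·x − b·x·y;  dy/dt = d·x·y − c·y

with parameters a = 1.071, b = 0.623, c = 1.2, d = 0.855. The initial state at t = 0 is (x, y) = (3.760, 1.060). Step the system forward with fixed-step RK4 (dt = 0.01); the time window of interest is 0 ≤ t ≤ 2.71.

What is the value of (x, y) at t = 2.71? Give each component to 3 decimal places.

(x, y) = (0.294, 1.464)

t=0.000: state=(3.760, 1.060)
step 1 (dt=0.01): k1=(1.544, 2.136), k2=(1.522, 2.164), k3=(1.522, 2.164), k4=(1.499, 2.193); state += dt/6·(k1+2k2+2k3+k4)
t=0.010: state=(3.775, 1.082)
t=0.020: state=(3.790, 1.104)
t=0.030: state=(3.804, 1.127)
continuing one RK4 step at a time; state shown every 10 steps (Δt=0.1):
t=0.100: state=(3.889, 1.304)
t=0.200: state=(3.954, 1.618)
t=0.300: state=(3.932, 2.012)
t=0.400: state=(3.805, 2.486)
t=0.500: state=(3.568, 3.025)
t=0.600: state=(3.232, 3.590)
t=0.700: state=(2.828, 4.127)
t=0.800: state=(2.399, 4.577)
t=0.900: state=(1.986, 4.895)
t=1.000: state=(1.620, 5.063)
t=1.100: state=(1.313, 5.089)
t=1.200: state=(1.067, 4.995)
t=1.300: state=(0.875, 4.811)
t=1.400: state=(0.727, 4.569)
t=1.500: state=(0.614, 4.290)
t=1.600: state=(0.528, 3.995)
t=1.700: state=(0.462, 3.696)
t=1.800: state=(0.413, 3.402)
t=1.900: state=(0.375, 3.121)
t=2.000: state=(0.346, 2.854)
t=2.100: state=(0.325, 2.605)
t=2.200: state=(0.310, 2.374)
t=2.300: state=(0.300, 2.161)
t=2.400: state=(0.293, 1.966)
t=2.500: state=(0.290, 1.788)
t=2.600: state=(0.291, 1.625)
t=2.700: state=(0.294, 1.478)
t=2.710: state=(0.294, 1.464)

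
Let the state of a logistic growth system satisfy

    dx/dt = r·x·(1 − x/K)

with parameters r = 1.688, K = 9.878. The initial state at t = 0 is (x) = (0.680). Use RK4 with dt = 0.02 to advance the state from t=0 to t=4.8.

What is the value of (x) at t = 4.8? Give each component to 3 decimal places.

(x) = (9.838)

t=0.000: state=(0.680)
step 1 (dt=0.02): k1=(1.069), k2=(1.084), k3=(1.085), k4=(1.100); state += dt/6·(k1+2k2+2k3+k4)
t=0.020: state=(0.702)
t=0.040: state=(0.724)
t=0.060: state=(0.747)
continuing one RK4 step at a time; state shown every 10 steps (Δt=0.2):
t=0.200: state=(0.927)
t=0.400: state=(1.253)
t=0.600: state=(1.671)
t=0.800: state=(2.193)
t=1.000: state=(2.822)
t=1.200: state=(3.548)
t=1.400: state=(4.346)
t=1.600: state=(5.176)
t=1.800: state=(5.994)
t=2.000: state=(6.755)
t=2.200: state=(7.428)
t=2.400: state=(7.996)
t=2.600: state=(8.458)
t=2.800: state=(8.821)
t=3.000: state=(9.100)
t=3.200: state=(9.310)
t=3.400: state=(9.466)
t=3.600: state=(9.581)
t=3.800: state=(9.664)
t=4.000: state=(9.724)
t=4.200: state=(9.768)
t=4.400: state=(9.799)
t=4.600: state=(9.822)
t=4.800: state=(9.838)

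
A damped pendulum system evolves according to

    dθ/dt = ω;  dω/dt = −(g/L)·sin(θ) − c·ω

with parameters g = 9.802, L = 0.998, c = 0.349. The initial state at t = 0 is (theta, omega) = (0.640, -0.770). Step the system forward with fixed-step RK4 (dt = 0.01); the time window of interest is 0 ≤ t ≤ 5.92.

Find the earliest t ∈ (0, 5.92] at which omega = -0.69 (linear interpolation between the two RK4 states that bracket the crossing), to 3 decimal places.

t=0.000: state=(0.640, -0.770)
step 1 (dt=0.01): k1=(-0.770, -5.597), k2=(-0.798, -5.557), k3=(-0.798, -5.556), k4=(-0.826, -5.514); state += dt/6·(k1+2k2+2k3+k4)
t=0.010: state=(0.632, -0.826)
t=0.020: state=(0.623, -0.880)
t=0.030: state=(0.614, -0.934)
continuing one RK4 step at a time; state shown every 20 steps (Δt=0.2):
t=0.200: state=(0.388, -1.671)
t=0.400: state=(0.014, -1.939)
t=0.600: state=(-0.339, -1.485)
t=0.770: state=(-0.528, -0.702)
next step: t=0.780: state=(-0.535, -0.650) — omega has crossed -0.69
linear interpolation between t=0.770 (-0.70199) and t=0.780 (-0.64984) → t≈0.772

t = 0.772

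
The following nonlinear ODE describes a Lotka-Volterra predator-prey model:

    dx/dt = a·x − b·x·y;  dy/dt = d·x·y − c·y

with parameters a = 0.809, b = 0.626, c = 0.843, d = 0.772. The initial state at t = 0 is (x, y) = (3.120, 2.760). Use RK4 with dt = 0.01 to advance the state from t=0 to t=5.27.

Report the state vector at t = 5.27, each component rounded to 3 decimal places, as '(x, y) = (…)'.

t=0.000: state=(3.120, 2.760)
step 1 (dt=0.01): k1=(-2.867, 4.321), k2=(-2.895, 4.324), k3=(-2.895, 4.324), k4=(-2.924, 4.326); state += dt/6·(k1+2k2+2k3+k4)
t=0.010: state=(3.091, 2.803)
t=0.020: state=(3.062, 2.847)
t=0.030: state=(3.031, 2.890)
continuing one RK4 step at a time; state shown every 20 steps (Δt=0.2):
t=0.200: state=(2.462, 3.594)
t=0.400: state=(1.770, 4.206)
t=0.600: state=(1.205, 4.461)
t=0.800: state=(0.811, 4.394)
t=1.000: state=(0.559, 4.121)
t=1.200: state=(0.401, 3.746)
t=1.400: state=(0.303, 3.339)
t=1.600: state=(0.240, 2.941)
t=1.800: state=(0.200, 2.570)
t=2.000: state=(0.174, 2.235)
t=2.200: state=(0.158, 1.937)
t=2.400: state=(0.148, 1.675)
t=2.600: state=(0.143, 1.447)
t=2.800: state=(0.142, 1.250)
t=3.000: state=(0.145, 1.080)
t=3.200: state=(0.150, 0.933)
t=3.400: state=(0.158, 0.807)
t=3.600: state=(0.169, 0.699)
t=3.800: state=(0.183, 0.607)
t=4.000: state=(0.201, 0.528)
t=4.200: state=(0.222, 0.461)
t=4.400: state=(0.247, 0.404)
t=4.600: state=(0.277, 0.355)
t=4.800: state=(0.312, 0.314)
t=5.000: state=(0.354, 0.279)
t=5.200: state=(0.402, 0.250)
t=5.270: state=(0.421, 0.241)

(x, y) = (0.421, 0.241)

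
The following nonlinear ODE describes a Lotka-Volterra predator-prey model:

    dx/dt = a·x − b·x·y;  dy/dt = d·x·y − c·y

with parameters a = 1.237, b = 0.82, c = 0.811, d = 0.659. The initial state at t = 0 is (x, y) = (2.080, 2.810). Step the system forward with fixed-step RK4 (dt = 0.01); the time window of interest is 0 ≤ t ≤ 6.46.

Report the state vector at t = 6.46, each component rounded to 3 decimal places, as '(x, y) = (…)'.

(x, y) = (2.648, 2.271)

t=0.000: state=(2.080, 2.810)
step 1 (dt=0.01): k1=(-2.220, 1.573), k2=(-2.221, 1.557), k3=(-2.221, 1.557), k4=(-2.222, 1.540); state += dt/6·(k1+2k2+2k3+k4)
t=0.010: state=(2.058, 2.826)
t=0.020: state=(2.036, 2.841)
t=0.030: state=(2.013, 2.856)
continuing one RK4 step at a time; state shown every 25 steps (Δt=0.25):
t=0.250: state=(1.542, 3.089)
t=0.500: state=(1.106, 3.131)
t=0.750: state=(0.803, 2.987)
t=1.000: state=(0.608, 2.736)
t=1.250: state=(0.487, 2.442)
t=1.500: state=(0.414, 2.147)
t=1.750: state=(0.374, 1.870)
t=2.000: state=(0.357, 1.621)
t=2.250: state=(0.357, 1.403)
t=2.500: state=(0.372, 1.216)
t=2.750: state=(0.401, 1.058)
t=3.000: state=(0.446, 0.926)
t=3.250: state=(0.509, 0.818)
t=3.500: state=(0.591, 0.731)
t=3.750: state=(0.699, 0.663)
t=4.000: state=(0.835, 0.614)
t=4.250: state=(1.007, 0.583)
t=4.500: state=(1.219, 0.572)
t=4.750: state=(1.476, 0.583)
t=5.000: state=(1.778, 0.622)
t=5.250: state=(2.117, 0.699)
t=5.500: state=(2.468, 0.833)
t=5.750: state=(2.777, 1.049)
t=6.000: state=(2.957, 1.377)
t=6.250: state=(2.906, 1.829)
t=6.460: state=(2.648, 2.271)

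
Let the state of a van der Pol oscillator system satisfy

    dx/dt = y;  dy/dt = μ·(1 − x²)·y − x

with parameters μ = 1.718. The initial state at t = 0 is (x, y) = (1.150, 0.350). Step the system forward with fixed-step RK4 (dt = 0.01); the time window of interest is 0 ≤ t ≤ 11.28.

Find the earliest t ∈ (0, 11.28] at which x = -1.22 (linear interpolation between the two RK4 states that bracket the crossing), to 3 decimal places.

t=0.000: state=(1.150, 0.350)
step 1 (dt=0.01): k1=(0.350, -1.344), k2=(0.343, -1.344), k3=(0.343, -1.344), k4=(0.337, -1.344); state += dt/6·(k1+2k2+2k3+k4)
t=0.010: state=(1.153, 0.337)
t=0.020: state=(1.157, 0.323)
t=0.030: state=(1.160, 0.310)
continuing one RK4 step at a time; state shown every 50 steps (Δt=0.5):
t=0.500: state=(1.167, -0.252)
t=1.000: state=(0.920, -0.744)
t=1.500: state=(0.363, -1.621)
t=2.000: state=(-0.881, -3.247)
t=2.100: state=(-1.201, -3.092)
next step: t=2.110: state=(-1.232, -3.054) — x has crossed -1.22
linear interpolation between t=2.100 (-1.20108) and t=2.110 (-1.23181) → t≈2.106

t = 2.106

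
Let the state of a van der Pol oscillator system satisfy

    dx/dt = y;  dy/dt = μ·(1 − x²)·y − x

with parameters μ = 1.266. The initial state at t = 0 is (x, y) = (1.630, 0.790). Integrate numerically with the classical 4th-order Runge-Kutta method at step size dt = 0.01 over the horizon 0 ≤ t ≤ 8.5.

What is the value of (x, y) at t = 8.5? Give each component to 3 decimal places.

(x, y) = (0.989, -1.076)

t=0.000: state=(1.630, 0.790)
step 1 (dt=0.01): k1=(0.790, -3.287), k2=(0.774, -3.269), k3=(0.774, -3.269), k4=(0.757, -3.251); state += dt/6·(k1+2k2+2k3+k4)
t=0.010: state=(1.638, 0.757)
t=0.020: state=(1.645, 0.725)
t=0.030: state=(1.652, 0.693)
continuing one RK4 step at a time; state shown every 50 steps (Δt=0.5):
t=0.500: state=(1.714, -0.259)
t=1.000: state=(1.486, -0.613)
t=1.500: state=(1.104, -0.935)
t=2.000: state=(0.494, -1.603)
t=2.500: state=(-0.620, -2.859)
t=3.000: state=(-1.828, -1.264)
t=3.500: state=(-1.984, 0.242)
t=4.000: state=(-1.778, 0.525)
t=4.500: state=(-1.473, 0.704)
t=5.000: state=(-1.053, 1.017)
t=5.500: state=(-0.385, 1.769)
t=6.000: state=(0.825, 2.957)
t=6.500: state=(1.911, 0.892)
t=7.000: state=(1.971, -0.311)
t=7.500: state=(1.746, -0.547)
t=8.000: state=(1.430, -0.731)
t=8.500: state=(0.989, -1.076)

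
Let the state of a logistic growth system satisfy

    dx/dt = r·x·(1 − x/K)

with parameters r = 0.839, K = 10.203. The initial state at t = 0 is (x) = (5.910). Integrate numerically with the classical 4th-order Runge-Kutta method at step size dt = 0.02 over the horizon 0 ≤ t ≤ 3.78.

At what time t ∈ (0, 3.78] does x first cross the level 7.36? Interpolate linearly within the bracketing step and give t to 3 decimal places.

t=0.000: state=(5.910)
step 1 (dt=0.02): k1=(2.086), k2=(2.084), k3=(2.084), k4=(2.081); state += dt/6·(k1+2k2+2k3+k4)
t=0.020: state=(5.952)
t=0.040: state=(5.993)
t=0.060: state=(6.035)
continuing one RK4 step at a time; state shown every 10 steps (Δt=0.2):
t=0.200: state=(6.321)
t=0.400: state=(6.716)
t=0.600: state=(7.090)
t=0.740: state=(7.338)
next step: t=0.760: state=(7.372) — x has crossed 7.36
linear interpolation between t=0.740 (7.33805) and t=0.760 (7.37249) → t≈0.753

t = 0.753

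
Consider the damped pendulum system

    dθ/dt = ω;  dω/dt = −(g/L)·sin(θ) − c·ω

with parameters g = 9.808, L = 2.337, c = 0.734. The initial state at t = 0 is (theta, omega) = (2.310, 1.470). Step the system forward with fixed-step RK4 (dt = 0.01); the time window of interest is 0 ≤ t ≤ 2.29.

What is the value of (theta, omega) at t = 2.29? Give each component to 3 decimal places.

t=0.000: state=(2.310, 1.470)
step 1 (dt=0.01): k1=(1.470, -4.180), k2=(1.449, -4.144), k3=(1.449, -4.145), k4=(1.429, -4.109); state += dt/6·(k1+2k2+2k3+k4)
t=0.010: state=(2.324, 1.429)
t=0.020: state=(2.339, 1.388)
t=0.030: state=(2.352, 1.348)
continuing one RK4 step at a time; state shown every 10 steps (Δt=0.1):
t=0.100: state=(2.437, 1.086)
t=0.200: state=(2.529, 0.763)
t=0.300: state=(2.591, 0.488)
t=0.400: state=(2.628, 0.249)
t=0.500: state=(2.642, 0.035)
t=0.600: state=(2.636, -0.161)
t=0.700: state=(2.610, -0.350)
t=0.800: state=(2.566, -0.538)
t=0.900: state=(2.502, -0.730)
t=1.000: state=(2.419, -0.933)
t=1.100: state=(2.315, -1.149)
t=1.200: state=(2.189, -1.382)
t=1.300: state=(2.038, -1.630)
t=1.400: state=(1.862, -1.890)
t=1.500: state=(1.660, -2.153)
t=1.600: state=(1.432, -2.404)
t=1.700: state=(1.181, -2.623)
t=1.800: state=(0.910, -2.787)
t=1.900: state=(0.626, -2.869)
t=2.000: state=(0.339, -2.853)
t=2.100: state=(0.059, -2.729)
t=2.200: state=(-0.203, -2.506)
t=2.290: state=(-0.417, -2.233)

(theta, omega) = (-0.417, -2.233)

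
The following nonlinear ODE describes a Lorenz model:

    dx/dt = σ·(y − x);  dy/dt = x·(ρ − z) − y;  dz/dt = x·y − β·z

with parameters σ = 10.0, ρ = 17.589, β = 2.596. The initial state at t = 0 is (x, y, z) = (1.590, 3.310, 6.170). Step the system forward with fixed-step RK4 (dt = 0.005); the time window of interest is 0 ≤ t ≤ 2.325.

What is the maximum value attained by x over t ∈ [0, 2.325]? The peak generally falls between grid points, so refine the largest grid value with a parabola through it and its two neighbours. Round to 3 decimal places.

max x = 11.810

t=0.000: state=(1.590, 3.310, 6.170)
step 1 (dt=0.005): k1=(17.200, 14.846, -10.754), k2=(17.141, 15.344, -10.482), k3=(17.155, 15.340, -10.482), k4=(17.109, 15.837, -10.206); state += dt/6·(k1+2k2+2k3+k4)
t=0.005: state=(1.676, 3.387, 6.118)
t=0.010: state=(1.761, 3.468, 6.068)
t=0.015: state=(1.847, 3.555, 6.021)
continuing one RK4 step at a time; state shown every 20 steps (Δt=0.1):
t=0.100: state=(3.487, 5.799, 5.782)
t=0.200: state=(6.523, 10.323, 8.051)
t=0.300: state=(10.544, 14.024, 15.954)
t=0.400: state=(11.376, 8.942, 24.617)
t=0.500: state=(6.929, 1.813, 23.129)
t=0.600: state=(2.892, 0.152, 18.144)
t=0.700: state=(1.216, 0.375, 14.030)
t=0.800: state=(0.839, 0.808, 10.871)
t=0.900: state=(1.028, 1.419, 8.474)
t=1.000: state=(1.648, 2.537, 6.766)
t=1.100: state=(2.935, 4.709, 5.942)
t=1.200: state=(5.397, 8.626, 7.033)
t=1.300: state=(9.235, 13.276, 12.773)
t=1.400: state=(11.711, 11.560, 22.541)
t=1.500: state=(8.628, 3.629, 24.370)
t=1.600: state=(4.021, 0.447, 19.719)
t=1.700: state=(1.676, 0.376, 15.283)
t=1.800: state=(1.008, 0.812, 11.851)
t=1.900: state=(1.093, 1.420, 9.240)
t=2.000: state=(1.657, 2.486, 7.360)
t=2.100: state=(2.863, 4.527, 6.367)
t=2.200: state=(5.171, 8.203, 7.163)
t=2.300: state=(8.828, 12.786, 12.229)
t=2.325: state=(9.788, 13.451, 14.430)
largest grid value and its neighbours: x(0.360)=11.80179, x(0.365)=11.80971, x(0.370)=11.80020
parabola through these three points peaks at t≈0.365 with x≈11.80973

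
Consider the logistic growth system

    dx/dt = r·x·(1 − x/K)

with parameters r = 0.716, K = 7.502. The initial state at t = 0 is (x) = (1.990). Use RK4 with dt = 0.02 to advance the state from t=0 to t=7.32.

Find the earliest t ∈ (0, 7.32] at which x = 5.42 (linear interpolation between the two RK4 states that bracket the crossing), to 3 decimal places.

t = 2.759

t=0.000: state=(1.990)
step 1 (dt=0.02): k1=(1.047), k2=(1.050), k3=(1.050), k4=(1.054); state += dt/6·(k1+2k2+2k3+k4)
t=0.020: state=(2.011)
t=0.040: state=(2.032)
t=0.060: state=(2.053)
continuing one RK4 step at a time; state shown every 25 steps (Δt=0.5):
t=0.500: state=(2.555)
t=1.000: state=(3.187)
t=1.500: state=(3.855)
t=2.000: state=(4.515)
t=2.500: state=(5.130)
t=2.740: state=(5.399)
next step: t=2.760: state=(5.421) — x has crossed 5.42
linear interpolation between t=2.740 (5.39930) and t=2.760 (5.42090) → t≈2.759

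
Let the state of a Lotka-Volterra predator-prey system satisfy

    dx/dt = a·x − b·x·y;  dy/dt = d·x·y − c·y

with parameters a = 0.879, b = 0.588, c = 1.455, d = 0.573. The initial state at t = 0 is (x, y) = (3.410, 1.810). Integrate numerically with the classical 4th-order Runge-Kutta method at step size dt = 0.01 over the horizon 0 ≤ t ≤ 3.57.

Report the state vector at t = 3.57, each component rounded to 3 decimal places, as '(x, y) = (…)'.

(x, y) = (2.316, 0.941)

t=0.000: state=(3.410, 1.810)
step 1 (dt=0.01): k1=(-0.632, 0.903), k2=(-0.640, 0.902), k3=(-0.640, 0.902), k4=(-0.649, 0.901); state += dt/6·(k1+2k2+2k3+k4)
t=0.010: state=(3.404, 1.819)
t=0.020: state=(3.397, 1.828)
t=0.030: state=(3.390, 1.837)
continuing one RK4 step at a time; state shown every 20 steps (Δt=0.2):
t=0.200: state=(3.252, 1.983)
t=0.400: state=(3.044, 2.127)
t=0.600: state=(2.808, 2.224)
t=0.800: state=(2.570, 2.262)
t=1.000: state=(2.350, 2.241)
t=1.200: state=(2.161, 2.169)
t=1.400: state=(2.009, 2.058)
t=1.600: state=(1.895, 1.923)
t=1.800: state=(1.817, 1.778)
t=2.000: state=(1.773, 1.632)
t=2.200: state=(1.759, 1.493)
t=2.400: state=(1.773, 1.366)
t=2.600: state=(1.812, 1.254)
t=2.800: state=(1.875, 1.157)
t=3.000: state=(1.961, 1.077)
t=3.200: state=(2.067, 1.014)
t=3.400: state=(2.194, 0.968)
t=3.570: state=(2.316, 0.941)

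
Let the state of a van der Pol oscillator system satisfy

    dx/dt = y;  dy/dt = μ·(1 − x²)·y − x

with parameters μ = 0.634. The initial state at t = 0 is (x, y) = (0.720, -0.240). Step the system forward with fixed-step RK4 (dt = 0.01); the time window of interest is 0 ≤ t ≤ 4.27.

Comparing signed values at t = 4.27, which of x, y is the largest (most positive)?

t=0.000: state=(0.720, -0.240)
step 1 (dt=0.01): k1=(-0.240, -0.793), k2=(-0.244, -0.794), k3=(-0.244, -0.794), k4=(-0.248, -0.794); state += dt/6·(k1+2k2+2k3+k4)
t=0.010: state=(0.718, -0.248)
t=0.020: state=(0.715, -0.256)
t=0.030: state=(0.712, -0.264)
continuing one RK4 step at a time; state shown every 20 steps (Δt=0.2):
t=0.200: state=(0.656, -0.399)
t=0.400: state=(0.560, -0.560)
t=0.600: state=(0.432, -0.721)
t=0.800: state=(0.272, -0.880)
t=1.000: state=(0.080, -1.034)
t=1.200: state=(-0.140, -1.167)
t=1.400: state=(-0.384, -1.258)
t=1.600: state=(-0.638, -1.274)
t=1.800: state=(-0.886, -1.187)
t=2.000: state=(-1.106, -0.987)
t=2.200: state=(-1.276, -0.703)
t=2.400: state=(-1.384, -0.383)
t=2.600: state=(-1.429, -0.072)
t=2.800: state=(-1.416, 0.204)
t=3.000: state=(-1.350, 0.444)
t=3.200: state=(-1.240, 0.656)
t=3.400: state=(-1.089, 0.855)
t=3.600: state=(-0.898, 1.056)
t=3.800: state=(-0.666, 1.269)
t=4.000: state=(-0.389, 1.501)
t=4.200: state=(-0.065, 1.741)
t=4.270: state=(0.060, 1.820)
compare at T: x=0.060, y=1.820

largest component: y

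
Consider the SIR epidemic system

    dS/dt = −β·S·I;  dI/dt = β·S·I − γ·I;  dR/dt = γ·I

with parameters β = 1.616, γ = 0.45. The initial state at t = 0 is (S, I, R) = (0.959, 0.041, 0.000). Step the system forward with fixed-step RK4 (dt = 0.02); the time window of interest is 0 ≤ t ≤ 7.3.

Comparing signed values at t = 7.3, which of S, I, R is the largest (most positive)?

t=0.000: state=(0.959, 0.041, 0.000)
step 1 (dt=0.02): k1=(-0.064, 0.045, 0.018), k2=(-0.064, 0.046, 0.019), k3=(-0.064, 0.046, 0.019), k4=(-0.065, 0.046, 0.019); state += dt/6·(k1+2k2+2k3+k4)
t=0.020: state=(0.958, 0.042, 0.000)
t=0.040: state=(0.956, 0.043, 0.001)
t=0.060: state=(0.955, 0.044, 0.001)
continuing one RK4 step at a time; state shown every 25 steps (Δt=0.5):
t=0.500: state=(0.918, 0.070, 0.012)
t=1.000: state=(0.853, 0.114, 0.033)
t=1.500: state=(0.759, 0.176, 0.065)
t=2.000: state=(0.640, 0.247, 0.113)
t=2.500: state=(0.510, 0.314, 0.176)
t=3.000: state=(0.388, 0.360, 0.252)
t=3.500: state=(0.287, 0.377, 0.336)
t=4.000: state=(0.212, 0.368, 0.420)
t=4.500: state=(0.159, 0.341, 0.500)
t=5.000: state=(0.123, 0.305, 0.573)
t=5.500: state=(0.097, 0.266, 0.637)
t=6.000: state=(0.080, 0.228, 0.692)
t=6.500: state=(0.067, 0.193, 0.740)
t=7.000: state=(0.058, 0.162, 0.780)
t=7.300: state=(0.054, 0.146, 0.800)
compare at T: S=0.054, I=0.146, R=0.800

largest component: R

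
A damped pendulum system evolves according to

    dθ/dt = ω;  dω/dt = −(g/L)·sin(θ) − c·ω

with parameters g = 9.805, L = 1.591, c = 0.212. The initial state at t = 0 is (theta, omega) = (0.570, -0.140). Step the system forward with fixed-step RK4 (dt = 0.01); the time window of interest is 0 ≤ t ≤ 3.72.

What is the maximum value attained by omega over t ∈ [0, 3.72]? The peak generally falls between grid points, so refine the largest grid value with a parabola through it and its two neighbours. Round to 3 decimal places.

t=0.000: state=(0.570, -0.140)
step 1 (dt=0.01): k1=(-0.140, -3.296), k2=(-0.156, -3.289), k3=(-0.156, -3.288), k4=(-0.173, -3.281); state += dt/6·(k1+2k2+2k3+k4)
t=0.010: state=(0.568, -0.173)
t=0.020: state=(0.567, -0.206)
t=0.030: state=(0.564, -0.238)
continuing one RK4 step at a time; state shown every 20 steps (Δt=0.2):
t=0.200: state=(0.479, -0.749)
t=0.400: state=(0.283, -1.173)
t=0.600: state=(0.029, -1.313)
t=0.800: state=(-0.221, -1.138)
t=1.000: state=(-0.409, -0.709)
t=1.200: state=(-0.495, -0.142)
t=1.400: state=(-0.465, 0.432)
t=1.600: state=(-0.330, 0.889)
t=1.800: state=(-0.124, 1.128)
t=2.000: state=(0.102, 1.092)
t=2.200: state=(0.295, 0.802)
t=2.400: state=(0.412, 0.342)
t=2.600: state=(0.429, -0.174)
t=2.800: state=(0.346, -0.631)
t=3.000: state=(0.187, -0.927)
t=3.200: state=(-0.009, -0.996)
t=3.400: state=(-0.195, -0.828)
t=3.600: state=(-0.328, -0.474)
t=3.720: state=(-0.369, -0.211)
largest grid value and its neighbours: omega(1.860)=1.14640, omega(1.870)=1.14707, omega(1.880)=1.14702
parabola through these three points peaks at t≈1.874 with omega≈1.14713

max omega = 1.147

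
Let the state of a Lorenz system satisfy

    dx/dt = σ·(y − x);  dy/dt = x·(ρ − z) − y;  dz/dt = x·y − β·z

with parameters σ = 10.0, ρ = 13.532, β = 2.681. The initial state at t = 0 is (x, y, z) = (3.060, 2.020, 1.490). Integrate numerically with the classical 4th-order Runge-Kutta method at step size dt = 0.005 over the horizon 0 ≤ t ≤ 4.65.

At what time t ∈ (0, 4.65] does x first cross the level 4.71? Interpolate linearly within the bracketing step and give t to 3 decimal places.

t=0.000: state=(3.060, 2.020, 1.490)
step 1 (dt=0.005): k1=(-10.400, 34.829, 2.187), k2=(-9.269, 34.412, 2.384), k3=(-9.308, 34.445, 2.385), k4=(-8.212, 34.060, 2.580); state += dt/6·(k1+2k2+2k3+k4)
t=0.005: state=(3.014, 2.192, 1.502)
t=0.010: state=(2.978, 2.361, 1.516)
t=0.015: state=(2.952, 2.527, 1.532)
t=0.150: state=(4.681, 7.246, 3.121)
next step: t=0.155: state=(4.811, 7.455, 3.253) — x has crossed 4.71
linear interpolation between t=0.150 (4.68055) and t=0.155 (4.81080) → t≈0.151

t = 0.151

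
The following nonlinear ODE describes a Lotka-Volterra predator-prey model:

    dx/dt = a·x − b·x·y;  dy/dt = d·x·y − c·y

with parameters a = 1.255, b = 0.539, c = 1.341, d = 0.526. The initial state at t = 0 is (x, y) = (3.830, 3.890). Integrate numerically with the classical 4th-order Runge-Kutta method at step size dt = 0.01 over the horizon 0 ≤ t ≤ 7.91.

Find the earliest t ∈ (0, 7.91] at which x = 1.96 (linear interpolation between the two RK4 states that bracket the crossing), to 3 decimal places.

t=0.000: state=(3.830, 3.890)
step 1 (dt=0.01): k1=(-3.224, 2.620), k2=(-3.237, 2.596), k3=(-3.237, 2.596), k4=(-3.250, 2.571); state += dt/6·(k1+2k2+2k3+k4)
t=0.010: state=(3.798, 3.916)
t=0.020: state=(3.765, 3.941)
t=0.030: state=(3.732, 3.966)
continuing one RK4 step at a time; state shown every 50 steps (Δt=0.5):
t=0.500: state=(2.261, 4.393)
t=0.630: state=(1.964, 4.262)
next step: t=0.640: state=(1.944, 4.249) — x has crossed 1.96
linear interpolation between t=0.630 (1.96448) and t=0.640 (1.94418) → t≈0.632

t = 0.632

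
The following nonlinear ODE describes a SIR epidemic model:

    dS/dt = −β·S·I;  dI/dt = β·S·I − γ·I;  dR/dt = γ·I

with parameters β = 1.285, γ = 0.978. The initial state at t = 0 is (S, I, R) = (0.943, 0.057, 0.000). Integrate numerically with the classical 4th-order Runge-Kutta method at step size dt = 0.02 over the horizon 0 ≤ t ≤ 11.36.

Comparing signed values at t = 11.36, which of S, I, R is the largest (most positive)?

largest component: R

t=0.000: state=(0.943, 0.057, 0.000)
step 1 (dt=0.02): k1=(-0.069, 0.013, 0.056), k2=(-0.069, 0.013, 0.056), k3=(-0.069, 0.013, 0.056), k4=(-0.069, 0.013, 0.056); state += dt/6·(k1+2k2+2k3+k4)
t=0.020: state=(0.942, 0.057, 0.001)
t=0.040: state=(0.940, 0.058, 0.002)
t=0.060: state=(0.939, 0.058, 0.003)
continuing one RK4 step at a time; state shown every 25 steps (Δt=0.5):
t=0.500: state=(0.907, 0.063, 0.029)
t=1.000: state=(0.869, 0.069, 0.062)
t=1.500: state=(0.831, 0.073, 0.096)
t=2.000: state=(0.792, 0.075, 0.133)
t=2.500: state=(0.755, 0.076, 0.170)
t=3.000: state=(0.719, 0.075, 0.207)
t=3.500: state=(0.686, 0.072, 0.242)
t=4.000: state=(0.656, 0.068, 0.277)
t=4.500: state=(0.629, 0.063, 0.308)
t=5.000: state=(0.605, 0.057, 0.338)
t=5.500: state=(0.584, 0.051, 0.364)
t=6.000: state=(0.566, 0.046, 0.388)
t=6.500: state=(0.551, 0.040, 0.409)
t=7.000: state=(0.538, 0.035, 0.427)
t=7.500: state=(0.527, 0.030, 0.443)
t=8.000: state=(0.517, 0.026, 0.457)
t=8.500: state=(0.510, 0.022, 0.468)
t=9.000: state=(0.503, 0.019, 0.478)
t=9.500: state=(0.497, 0.016, 0.487)
t=10.000: state=(0.493, 0.013, 0.494)
t=10.500: state=(0.489, 0.011, 0.500)
t=11.000: state=(0.486, 0.009, 0.505)
t=11.360: state=(0.484, 0.008, 0.508)
compare at T: S=0.484, I=0.008, R=0.508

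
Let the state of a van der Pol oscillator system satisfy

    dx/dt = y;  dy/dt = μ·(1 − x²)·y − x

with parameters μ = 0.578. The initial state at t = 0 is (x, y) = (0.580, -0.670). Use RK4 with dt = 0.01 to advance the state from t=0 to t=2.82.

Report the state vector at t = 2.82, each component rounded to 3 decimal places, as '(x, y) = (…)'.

(x, y) = (-1.211, 0.760)

t=0.000: state=(0.580, -0.670)
step 1 (dt=0.01): k1=(-0.670, -0.837), k2=(-0.674, -0.837), k3=(-0.674, -0.837), k4=(-0.678, -0.837); state += dt/6·(k1+2k2+2k3+k4)
t=0.010: state=(0.573, -0.678)
t=0.020: state=(0.566, -0.687)
t=0.030: state=(0.560, -0.695)
continuing one RK4 step at a time; state shown every 10 steps (Δt=0.1):
t=0.100: state=(0.509, -0.753)
t=0.200: state=(0.429, -0.836)
t=0.300: state=(0.342, -0.918)
t=0.400: state=(0.246, -0.998)
t=0.500: state=(0.142, -1.075)
t=0.600: state=(0.031, -1.147)
t=0.700: state=(-0.087, -1.213)
t=0.800: state=(-0.211, -1.268)
t=0.900: state=(-0.340, -1.309)
t=1.000: state=(-0.473, -1.332)
t=1.100: state=(-0.606, -1.333)
t=1.200: state=(-0.738, -1.308)
t=1.300: state=(-0.867, -1.254)
t=1.400: state=(-0.988, -1.171)
t=1.500: state=(-1.100, -1.060)
t=1.600: state=(-1.199, -0.927)
t=1.700: state=(-1.285, -0.776)
t=1.800: state=(-1.354, -0.614)
t=1.900: state=(-1.407, -0.448)
t=2.000: state=(-1.444, -0.283)
t=2.100: state=(-1.464, -0.125)
t=2.200: state=(-1.469, 0.025)
t=2.300: state=(-1.459, 0.166)
t=2.400: state=(-1.436, 0.296)
t=2.500: state=(-1.400, 0.417)
t=2.600: state=(-1.353, 0.530)
t=2.700: state=(-1.295, 0.637)
t=2.800: state=(-1.226, 0.740)
t=2.820: state=(-1.211, 0.760)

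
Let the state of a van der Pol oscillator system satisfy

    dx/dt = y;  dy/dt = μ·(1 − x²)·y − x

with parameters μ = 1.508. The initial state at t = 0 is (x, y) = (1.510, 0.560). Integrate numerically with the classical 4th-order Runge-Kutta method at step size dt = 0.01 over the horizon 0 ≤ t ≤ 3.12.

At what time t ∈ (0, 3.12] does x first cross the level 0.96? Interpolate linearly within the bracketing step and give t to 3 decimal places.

t=0.000: state=(1.510, 0.560)
step 1 (dt=0.01): k1=(0.560, -2.591), k2=(0.547, -2.576), k3=(0.547, -2.576), k4=(0.534, -2.560); state += dt/6·(k1+2k2+2k3+k4)
t=0.010: state=(1.515, 0.534)
t=0.020: state=(1.521, 0.509)
t=0.030: state=(1.526, 0.484)
continuing one RK4 step at a time; state shown every 20 steps (Δt=0.2):
t=0.200: state=(1.575, 0.115)
t=0.400: state=(1.566, -0.181)
t=0.600: state=(1.510, -0.372)
t=0.800: state=(1.421, -0.512)
t=1.000: state=(1.306, -0.636)
t=1.200: state=(1.165, -0.772)
t=1.400: state=(0.995, -0.945)
t=1.430: state=(0.966, -0.976)
next step: t=1.440: state=(0.956, -0.987) — x has crossed 0.96
linear interpolation between t=1.430 (0.96569) and t=1.440 (0.95588) → t≈1.436

t = 1.436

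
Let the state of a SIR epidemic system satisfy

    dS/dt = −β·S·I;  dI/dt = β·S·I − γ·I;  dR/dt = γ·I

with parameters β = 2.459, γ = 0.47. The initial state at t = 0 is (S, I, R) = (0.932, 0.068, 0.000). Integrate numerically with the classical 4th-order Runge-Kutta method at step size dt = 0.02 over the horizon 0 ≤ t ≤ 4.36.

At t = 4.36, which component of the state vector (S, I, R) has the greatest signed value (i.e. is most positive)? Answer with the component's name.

largest component: R

t=0.000: state=(0.932, 0.068, 0.000)
step 1 (dt=0.02): k1=(-0.156, 0.124, 0.032), k2=(-0.158, 0.126, 0.033), k3=(-0.158, 0.126, 0.033), k4=(-0.161, 0.128, 0.033); state += dt/6·(k1+2k2+2k3+k4)
t=0.020: state=(0.929, 0.071, 0.001)
t=0.040: state=(0.926, 0.073, 0.001)
t=0.060: state=(0.922, 0.076, 0.002)
continuing one RK4 step at a time; state shown every 10 steps (Δt=0.2):
t=0.200: state=(0.895, 0.097, 0.008)
t=0.400: state=(0.846, 0.136, 0.019)
t=0.600: state=(0.782, 0.184, 0.034)
t=0.800: state=(0.704, 0.242, 0.053)
t=1.000: state=(0.616, 0.305, 0.079)
t=1.200: state=(0.522, 0.367, 0.111)
t=1.400: state=(0.430, 0.422, 0.148)
t=1.600: state=(0.345, 0.465, 0.190)
t=1.800: state=(0.273, 0.492, 0.235)
t=2.000: state=(0.213, 0.505, 0.282)
t=2.200: state=(0.166, 0.504, 0.329)
t=2.400: state=(0.130, 0.494, 0.376)
t=2.600: state=(0.102, 0.476, 0.422)
t=2.800: state=(0.082, 0.453, 0.466)
t=3.000: state=(0.066, 0.427, 0.507)
t=3.200: state=(0.054, 0.400, 0.546)
t=3.400: state=(0.044, 0.373, 0.582)
t=3.600: state=(0.037, 0.347, 0.616)
t=3.800: state=(0.031, 0.321, 0.648)
t=4.000: state=(0.027, 0.296, 0.677)
t=4.200: state=(0.024, 0.273, 0.703)
t=4.360: state=(0.021, 0.256, 0.723)
compare at T: S=0.021, I=0.256, R=0.723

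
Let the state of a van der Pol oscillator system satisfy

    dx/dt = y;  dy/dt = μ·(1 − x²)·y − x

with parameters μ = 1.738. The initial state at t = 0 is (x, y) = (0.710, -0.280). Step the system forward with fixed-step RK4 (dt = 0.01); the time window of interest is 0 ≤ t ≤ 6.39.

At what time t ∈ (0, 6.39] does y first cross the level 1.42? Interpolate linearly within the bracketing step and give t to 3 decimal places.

t = 3.926

t=0.000: state=(0.710, -0.280)
step 1 (dt=0.01): k1=(-0.280, -0.951), k2=(-0.285, -0.955), k3=(-0.285, -0.955), k4=(-0.290, -0.959); state += dt/6·(k1+2k2+2k3+k4)
t=0.010: state=(0.707, -0.290)
t=0.020: state=(0.704, -0.299)
t=0.030: state=(0.701, -0.309)
continuing one RK4 step at a time; state shown every 25 steps (Δt=0.25):
t=0.250: state=(0.608, -0.546)
t=0.500: state=(0.429, -0.904)
t=0.750: state=(0.142, -1.434)
t=1.000: state=(-0.307, -2.178)
t=1.250: state=(-0.929, -2.660)
t=1.500: state=(-1.517, -1.813)
t=1.750: state=(-1.800, -0.529)
t=2.000: state=(-1.841, 0.096)
t=2.250: state=(-1.784, 0.324)
t=2.500: state=(-1.689, 0.426)
t=2.750: state=(-1.573, 0.500)
t=3.000: state=(-1.439, 0.580)
t=3.250: state=(-1.281, 0.687)
t=3.500: state=(-1.091, 0.849)
t=3.750: state=(-0.849, 1.115)
t=3.920: state=(-0.636, 1.407)
next step: t=3.930: state=(-0.622, 1.428) — y has crossed 1.42
linear interpolation between t=3.920 (1.40686) and t=3.930 (1.42805) → t≈3.926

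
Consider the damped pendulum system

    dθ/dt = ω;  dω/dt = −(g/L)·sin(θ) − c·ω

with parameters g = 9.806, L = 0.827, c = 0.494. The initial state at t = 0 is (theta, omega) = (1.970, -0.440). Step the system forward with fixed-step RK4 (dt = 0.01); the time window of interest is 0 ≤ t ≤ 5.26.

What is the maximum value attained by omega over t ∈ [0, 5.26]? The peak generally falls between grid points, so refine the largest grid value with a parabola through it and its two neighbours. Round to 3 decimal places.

t=0.000: state=(1.970, -0.440)
step 1 (dt=0.01): k1=(-0.440, -10.708), k2=(-0.494, -10.691), k3=(-0.493, -10.693), k4=(-0.547, -10.677); state += dt/6·(k1+2k2+2k3+k4)
t=0.010: state=(1.965, -0.547)
t=0.020: state=(1.959, -0.654)
t=0.030: state=(1.952, -0.760)
continuing one RK4 step at a time; state shown every 20 steps (Δt=0.2):
t=0.200: state=(1.670, -2.559)
t=0.400: state=(0.957, -4.470)
t=0.600: state=(-0.027, -5.023)
t=0.800: state=(-0.908, -3.502)
t=1.000: state=(-1.371, -1.100)
t=1.200: state=(-1.354, 1.229)
t=1.400: state=(-0.904, 3.164)
t=1.600: state=(-0.161, 4.002)
t=1.800: state=(0.578, 3.124)
t=2.000: state=(1.016, 1.172)
t=2.200: state=(1.039, -0.911)
t=2.400: state=(0.680, -2.562)
t=2.600: state=(0.085, -3.162)
t=2.800: state=(-0.490, -2.377)
t=3.000: state=(-0.809, -0.740)
t=3.200: state=(-0.781, 0.986)
t=3.400: state=(-0.447, 2.221)
t=3.600: state=(0.040, 2.464)
t=3.800: state=(0.465, 1.634)
t=4.000: state=(0.656, 0.234)
t=4.200: state=(0.562, -1.119)
t=4.400: state=(0.245, -1.919)
t=4.600: state=(-0.146, -1.840)
t=4.800: state=(-0.438, -0.983)
t=5.000: state=(-0.518, 0.189)
t=5.200: state=(-0.375, 1.176)
t=5.260: state=(-0.298, 1.374)
largest grid value and its neighbours: omega(1.590)=4.00046, omega(1.600)=4.00209, omega(1.610)=3.99904
parabola through these three points peaks at t≈1.598 with omega≈4.00215

max omega = 4.002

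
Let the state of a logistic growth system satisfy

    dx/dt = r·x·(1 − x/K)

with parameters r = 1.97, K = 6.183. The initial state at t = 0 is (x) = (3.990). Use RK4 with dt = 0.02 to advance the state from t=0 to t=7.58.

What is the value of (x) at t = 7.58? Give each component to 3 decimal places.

(x) = (6.183)

t=0.000: state=(3.990)
step 1 (dt=0.02): k1=(2.788), k2=(2.772), k3=(2.772), k4=(2.755); state += dt/6·(k1+2k2+2k3+k4)
t=0.020: state=(4.045)
t=0.040: state=(4.100)
t=0.060: state=(4.154)
continuing one RK4 step at a time; state shown every 25 steps (Δt=0.5):
t=0.500: state=(5.130)
t=1.000: state=(5.743)
t=1.500: state=(6.011)
t=2.000: state=(6.118)
t=2.500: state=(6.158)
t=3.000: state=(6.174)
t=3.500: state=(6.180)
t=4.000: state=(6.182)
t=4.500: state=(6.183)
t=5.000: state=(6.183)
t=5.500: state=(6.183)
t=6.000: state=(6.183)
t=6.500: state=(6.183)
t=7.000: state=(6.183)
t=7.500: state=(6.183)
t=7.580: state=(6.183)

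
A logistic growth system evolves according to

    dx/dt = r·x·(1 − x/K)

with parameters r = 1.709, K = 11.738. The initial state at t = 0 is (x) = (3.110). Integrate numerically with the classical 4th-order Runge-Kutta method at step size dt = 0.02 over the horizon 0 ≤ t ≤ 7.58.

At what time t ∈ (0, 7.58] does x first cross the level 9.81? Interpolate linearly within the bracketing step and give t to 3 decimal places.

t=0.000: state=(3.110)
step 1 (dt=0.02): k1=(3.907), k2=(3.938), k3=(3.938), k4=(3.969); state += dt/6·(k1+2k2+2k3+k4)
t=0.020: state=(3.189)
t=0.040: state=(3.269)
t=0.060: state=(3.350)
continuing one RK4 step at a time; state shown every 25 steps (Δt=0.5):
t=0.500: state=(5.383)
t=1.000: state=(7.813)
t=1.500: state=(9.671)
t=1.540: state=(9.785)
next step: t=1.560: state=(9.840) — x has crossed 9.81
linear interpolation between t=1.540 (9.78498) and t=1.560 (9.83999) → t≈1.549

t = 1.549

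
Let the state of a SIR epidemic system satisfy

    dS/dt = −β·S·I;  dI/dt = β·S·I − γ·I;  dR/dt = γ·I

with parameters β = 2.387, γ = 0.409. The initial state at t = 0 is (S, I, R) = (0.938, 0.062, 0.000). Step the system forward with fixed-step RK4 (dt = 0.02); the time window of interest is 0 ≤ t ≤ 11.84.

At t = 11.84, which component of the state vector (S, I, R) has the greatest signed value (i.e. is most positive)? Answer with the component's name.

t=0.000: state=(0.938, 0.062, 0.000)
step 1 (dt=0.02): k1=(-0.139, 0.113, 0.025), k2=(-0.141, 0.115, 0.026), k3=(-0.141, 0.115, 0.026), k4=(-0.144, 0.117, 0.026); state += dt/6·(k1+2k2+2k3+k4)
t=0.020: state=(0.935, 0.064, 0.001)
t=0.040: state=(0.932, 0.067, 0.001)
t=0.060: state=(0.929, 0.069, 0.002)
continuing one RK4 step at a time; state shown every 25 steps (Δt=0.5):
t=0.500: state=(0.833, 0.147, 0.020)
t=1.000: state=(0.645, 0.291, 0.064)
t=1.500: state=(0.414, 0.446, 0.140)
t=2.000: state=(0.229, 0.529, 0.241)
t=2.500: state=(0.121, 0.528, 0.351)
t=3.000: state=(0.066, 0.480, 0.454)
t=3.500: state=(0.039, 0.415, 0.546)
t=4.000: state=(0.025, 0.351, 0.624)
t=4.500: state=(0.017, 0.293, 0.690)
t=5.000: state=(0.012, 0.243, 0.745)
t=5.500: state=(0.009, 0.201, 0.790)
t=6.000: state=(0.008, 0.165, 0.827)
t=6.500: state=(0.006, 0.136, 0.858)
t=7.000: state=(0.005, 0.111, 0.883)
t=7.500: state=(0.005, 0.091, 0.904)
t=8.000: state=(0.004, 0.075, 0.921)
t=8.500: state=(0.004, 0.061, 0.935)
t=9.000: state=(0.004, 0.050, 0.946)
t=9.500: state=(0.004, 0.041, 0.955)
t=10.000: state=(0.003, 0.034, 0.963)
t=10.500: state=(0.003, 0.028, 0.969)
t=11.000: state=(0.003, 0.023, 0.974)
t=11.500: state=(0.003, 0.018, 0.978)
t=11.840: state=(0.003, 0.016, 0.981)
compare at T: S=0.003, I=0.016, R=0.981

largest component: R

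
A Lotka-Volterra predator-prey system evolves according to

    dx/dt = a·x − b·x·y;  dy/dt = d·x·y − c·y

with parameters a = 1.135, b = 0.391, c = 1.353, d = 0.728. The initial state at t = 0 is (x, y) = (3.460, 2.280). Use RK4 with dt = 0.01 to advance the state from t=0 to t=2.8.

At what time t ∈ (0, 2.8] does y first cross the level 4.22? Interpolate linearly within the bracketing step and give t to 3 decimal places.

t = 0.521

t=0.000: state=(3.460, 2.280)
step 1 (dt=0.01): k1=(0.843, 2.658), k2=(0.826, 2.681), k3=(0.825, 2.681), k4=(0.808, 2.703); state += dt/6·(k1+2k2+2k3+k4)
t=0.010: state=(3.468, 2.307)
t=0.020: state=(3.476, 2.334)
t=0.030: state=(3.484, 2.362)
continuing one RK4 step at a time; state shown every 10 steps (Δt=0.1):
t=0.100: state=(3.526, 2.569)
t=0.200: state=(3.549, 2.903)
t=0.300: state=(3.524, 3.282)
t=0.400: state=(3.444, 3.695)
t=0.500: state=(3.311, 4.129)
t=0.520: state=(3.278, 4.216)
next step: t=0.530: state=(3.261, 4.260) — y has crossed 4.22
linear interpolation between t=0.520 (4.21596) and t=0.530 (4.25950) → t≈0.521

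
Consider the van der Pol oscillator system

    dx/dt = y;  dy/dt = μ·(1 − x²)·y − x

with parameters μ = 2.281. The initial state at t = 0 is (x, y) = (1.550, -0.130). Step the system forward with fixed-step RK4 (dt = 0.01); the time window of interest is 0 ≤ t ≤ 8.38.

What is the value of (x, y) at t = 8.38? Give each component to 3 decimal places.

t=0.000: state=(1.550, -0.130)
step 1 (dt=0.01): k1=(-0.130, -1.134), k2=(-0.136, -1.116), k3=(-0.136, -1.116), k4=(-0.141, -1.098); state += dt/6·(k1+2k2+2k3+k4)
t=0.010: state=(1.549, -0.141)
t=0.020: state=(1.547, -0.152)
t=0.030: state=(1.546, -0.162)
continuing one RK4 step at a time; state shown every 50 steps (Δt=0.5):
t=0.500: state=(1.391, -0.450)
t=1.000: state=(1.107, -0.712)
t=1.500: state=(0.609, -1.432)
t=2.000: state=(-0.661, -3.980)
t=2.500: state=(-1.992, -0.471)
t=3.000: state=(-1.953, 0.271)
t=3.500: state=(-1.800, 0.332)
t=4.000: state=(-1.620, 0.395)
t=4.500: state=(-1.398, 0.504)
t=5.000: state=(-1.096, 0.744)
t=5.500: state=(-0.575, 1.509)
t=6.000: state=(0.766, 4.091)
t=6.500: state=(2.005, 0.345)
t=7.000: state=(1.948, -0.276)
t=7.500: state=(1.794, -0.334)
t=8.000: state=(1.612, -0.398)
t=8.380: state=(1.447, -0.476)

(x, y) = (1.447, -0.476)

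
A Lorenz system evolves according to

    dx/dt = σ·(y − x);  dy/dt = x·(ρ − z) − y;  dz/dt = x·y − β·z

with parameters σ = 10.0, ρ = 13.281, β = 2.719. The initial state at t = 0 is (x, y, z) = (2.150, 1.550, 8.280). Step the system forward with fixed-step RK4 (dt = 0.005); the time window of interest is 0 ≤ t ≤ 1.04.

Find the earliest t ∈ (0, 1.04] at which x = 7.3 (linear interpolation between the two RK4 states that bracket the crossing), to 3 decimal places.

t=0.000: state=(2.150, 1.550, 8.280)
step 1 (dt=0.005): k1=(-6.000, 9.202, -19.181), k2=(-5.620, 9.207, -19.025), k3=(-5.629, 9.210, -19.024), k4=(-5.258, 9.217, -18.868); state += dt/6·(k1+2k2+2k3+k4)
t=0.005: state=(2.122, 1.596, 8.185)
t=0.010: state=(2.097, 1.642, 8.091)
t=0.015: state=(2.076, 1.688, 7.999)
continuing one RK4 step at a time; state shown every 10 steps (Δt=0.05):
t=0.050: state=(2.013, 2.021, 7.399)
t=0.100: state=(2.126, 2.550, 6.678)
t=0.150: state=(2.424, 3.187, 6.133)
t=0.200: state=(2.887, 3.978, 5.798)
t=0.250: state=(3.518, 4.958, 5.730)
t=0.300: state=(4.329, 6.134, 6.021)
t=0.350: state=(5.318, 7.456, 6.794)
t=0.400: state=(6.442, 8.762, 8.174)
t=0.435: state=(7.249, 9.506, 9.530)
next step: t=0.440: state=(7.361, 9.591, 9.747) — x has crossed 7.3
linear interpolation between t=0.435 (7.24918) and t=0.440 (7.36137) → t≈0.437

t = 0.437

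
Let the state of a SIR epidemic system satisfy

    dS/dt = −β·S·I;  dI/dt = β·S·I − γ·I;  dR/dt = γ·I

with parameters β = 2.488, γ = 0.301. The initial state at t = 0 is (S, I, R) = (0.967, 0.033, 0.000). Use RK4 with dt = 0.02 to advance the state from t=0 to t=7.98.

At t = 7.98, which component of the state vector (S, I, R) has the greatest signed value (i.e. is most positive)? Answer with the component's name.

largest component: R

t=0.000: state=(0.967, 0.033, 0.000)
step 1 (dt=0.02): k1=(-0.079, 0.069, 0.010), k2=(-0.081, 0.071, 0.010), k3=(-0.081, 0.071, 0.010), k4=(-0.083, 0.072, 0.010); state += dt/6·(k1+2k2+2k3+k4)
t=0.020: state=(0.965, 0.034, 0.000)
t=0.040: state=(0.964, 0.036, 0.000)
t=0.060: state=(0.962, 0.037, 0.001)
continuing one RK4 step at a time; state shown every 25 steps (Δt=0.5):
t=0.500: state=(0.900, 0.091, 0.009)
t=1.000: state=(0.748, 0.221, 0.031)
t=1.500: state=(0.504, 0.417, 0.079)
t=2.000: state=(0.269, 0.576, 0.155)
t=2.500: state=(0.126, 0.627, 0.247)
t=3.000: state=(0.058, 0.602, 0.340)
t=3.500: state=(0.029, 0.545, 0.426)
t=4.000: state=(0.015, 0.481, 0.504)
t=4.500: state=(0.009, 0.420, 0.571)
t=5.000: state=(0.005, 0.364, 0.630)
t=5.500: state=(0.003, 0.315, 0.681)
t=6.000: state=(0.002, 0.272, 0.725)
t=6.500: state=(0.002, 0.235, 0.764)
t=7.000: state=(0.001, 0.202, 0.796)
t=7.500: state=(0.001, 0.174, 0.825)
t=7.980: state=(0.001, 0.151, 0.848)
compare at T: S=0.001, I=0.151, R=0.848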